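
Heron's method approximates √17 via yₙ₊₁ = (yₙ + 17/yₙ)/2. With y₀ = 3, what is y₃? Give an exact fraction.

y₁ = (3 + 17/3)/2 = 13/3.
y₂ = (13/3 + 17/(13/3))/2 = 161/39.
y₃ = (161/39 + 17/(161/39))/2 = 25889/6279.

25889/6279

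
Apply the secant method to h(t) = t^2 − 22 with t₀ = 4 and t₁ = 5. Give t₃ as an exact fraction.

h(4) = −6, h(5) = 3. t₂ = 5 − 3·(5 − 4)/(3 − (−6)) = 14/3.
h(5) = 3, h(14/3) = −2/9. t₃ = (14/3) − (−2/9)·((14/3) − 5)/((−2/9) − 3) = 136/29.

136/29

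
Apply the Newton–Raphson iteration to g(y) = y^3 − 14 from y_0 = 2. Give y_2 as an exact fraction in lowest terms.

g'(y) = 3y^2.
g(2) = −6, g'(2) = 12, so y_1 = 2 − (−6)/12 = 5/2.
g(5/2) = 13/8, g'(5/2) = 75/4, so y_2 = (5/2) − (13/8)/(75/4) = 181/75.

181/75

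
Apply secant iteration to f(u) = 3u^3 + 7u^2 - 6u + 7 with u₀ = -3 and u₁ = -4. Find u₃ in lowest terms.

f(-3) = 7, f(-4) = -49. u₂ = (-4) - (-49)·((-4) - (-3))/((-49) - 7) = -25/8.
f(-4) = -49, f(-25/8) = 1309/512. u₃ = (-25/8) - (1309/512)·((-25/8) - (-4))/((1309/512) - (-49)) = -11948/3771.

-11948/3771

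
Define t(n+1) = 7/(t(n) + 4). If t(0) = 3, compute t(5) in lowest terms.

t(1) = 7/(3 + 4) = 1.
t(2) = 7/(1 + 4) = 7/5.
t(3) = 7/(7/5 + 4) = 35/27.
t(4) = 7/(35/27 + 4) = 189/143.
t(5) = 7/(189/143 + 4) = 1001/761.

1001/761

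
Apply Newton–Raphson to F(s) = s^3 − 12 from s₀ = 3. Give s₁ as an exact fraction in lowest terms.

22/9

F'(s) = 3s^2.
F(3) = 15, F'(3) = 27, so s₁ = 3 − 15/27 = 22/9.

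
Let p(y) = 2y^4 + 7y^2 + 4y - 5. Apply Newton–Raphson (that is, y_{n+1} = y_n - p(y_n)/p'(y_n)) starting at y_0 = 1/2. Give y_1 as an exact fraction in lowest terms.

p'(y) = 8y^3 + 14y + 4.
p(1/2) = -9/8, p'(1/2) = 12, so y_1 = (1/2) - (-9/8)/12 = 19/32.

19/32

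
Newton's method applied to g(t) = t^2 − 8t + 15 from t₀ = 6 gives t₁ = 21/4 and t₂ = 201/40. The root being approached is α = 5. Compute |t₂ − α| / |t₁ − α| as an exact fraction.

1/10

t₁ − α = 21/4 − 5 = 1/4, so |t₁ − α| = 1/4.
t₂ − α = 201/40 − 5 = 1/40, so |t₂ − α| = 1/40.
Ratio = (1/40) / (1/4) = 1/10.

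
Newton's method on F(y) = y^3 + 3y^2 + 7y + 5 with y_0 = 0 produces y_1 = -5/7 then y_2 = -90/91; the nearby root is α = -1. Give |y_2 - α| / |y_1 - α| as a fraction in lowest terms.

1/26

y_1 - α = -5/7 - (-1) = -5/7 + 1 = 2/7, so |y_1 - α| = 2/7.
y_2 - α = -90/91 - (-1) = -90/91 + 1 = 1/91, so |y_2 - α| = 1/91.
Ratio = (1/91) / (2/7) = 1/26.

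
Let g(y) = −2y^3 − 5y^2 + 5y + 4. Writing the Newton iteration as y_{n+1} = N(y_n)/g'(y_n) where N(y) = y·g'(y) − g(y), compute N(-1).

−5

g'(y) = −6y^2 − 10y + 5.
N(y) = y·g'(y) − g(y) = y·(−6y^2 − 10y + 5) − (−2y^3 − 5y^2 + 5y + 4) = −4y^3 − 5y^2 − 4.
N(-1) = −5.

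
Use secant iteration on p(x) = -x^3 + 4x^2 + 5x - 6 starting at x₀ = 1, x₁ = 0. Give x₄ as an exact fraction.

p(1) = 2, p(0) = -6. x₂ = 0 - (-6)·(0 - 1)/((-6) - 2) = 3/4.
p(0) = -6, p(3/4) = -27/64. x₃ = (3/4) - (-27/64)·((3/4) - 0)/((-27/64) - (-6)) = 96/119.
p(3/4) = -27/64, p(96/119) = 188406/1685159. x₄ = (96/119) - (188406/1685159)·((96/119) - (3/4))/((188406/1685159) - (-27/64)) = 1694400/2131751.

1694400/2131751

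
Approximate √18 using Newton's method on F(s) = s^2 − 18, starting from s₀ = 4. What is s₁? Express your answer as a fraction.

F'(s) = 2s.
F(4) = −2, F'(4) = 8, so s₁ = 4 − (−2)/8 = 17/4.

17/4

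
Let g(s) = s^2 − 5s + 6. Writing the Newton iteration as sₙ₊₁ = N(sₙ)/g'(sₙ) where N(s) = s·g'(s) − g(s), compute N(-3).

g'(s) = 2s − 5.
N(s) = s·g'(s) − g(s) = s·(2s − 5) − (s^2 − 5s + 6) = s^2 − 6.
N(-3) = 3.

3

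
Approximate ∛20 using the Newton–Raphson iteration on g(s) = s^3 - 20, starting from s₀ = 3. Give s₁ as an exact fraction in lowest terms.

74/27

g'(s) = 3s^2.
g(3) = 7, g'(3) = 27, so s₁ = 3 - 7/27 = 74/27.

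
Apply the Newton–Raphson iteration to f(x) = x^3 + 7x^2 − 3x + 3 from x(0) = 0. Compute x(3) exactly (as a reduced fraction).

−89/203

f'(x) = 3x^2 + 14x − 3.
f(0) = 3, f'(0) = −3, so x(1) = 0 − 3/(−3) = 1.
f(1) = 8, f'(1) = 14, so x(2) = 1 − 8/14 = 3/7.
f(3/7) = 1056/343, f'(3/7) = 174/49, so x(3) = (3/7) − (1056/343)/(174/49) = −89/203.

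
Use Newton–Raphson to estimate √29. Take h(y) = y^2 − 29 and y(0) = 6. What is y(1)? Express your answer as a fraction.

h'(y) = 2y.
h(6) = 7, h'(6) = 12, so y(1) = 6 − 7/12 = 65/12.

65/12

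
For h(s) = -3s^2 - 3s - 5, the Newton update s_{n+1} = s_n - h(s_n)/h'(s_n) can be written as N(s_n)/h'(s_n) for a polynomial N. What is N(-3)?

-22

h'(s) = -6s - 3.
N(s) = s·h'(s) - h(s) = s·(-6s - 3) - (-3s^2 - 3s - 5) = -3s^2 + 5.
N(-3) = -22.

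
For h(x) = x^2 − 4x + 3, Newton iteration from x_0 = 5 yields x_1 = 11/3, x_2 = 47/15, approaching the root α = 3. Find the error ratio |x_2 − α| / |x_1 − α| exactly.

x_1 − α = 11/3 − 3 = 2/3, so |x_1 − α| = 2/3.
x_2 − α = 47/15 − 3 = 2/15, so |x_2 − α| = 2/15.
Ratio = (2/15) / (2/3) = 1/5.

1/5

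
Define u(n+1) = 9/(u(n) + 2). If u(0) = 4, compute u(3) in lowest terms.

63/32

u(1) = 9/(4 + 2) = 3/2.
u(2) = 9/(3/2 + 2) = 18/7.
u(3) = 9/(18/7 + 2) = 63/32.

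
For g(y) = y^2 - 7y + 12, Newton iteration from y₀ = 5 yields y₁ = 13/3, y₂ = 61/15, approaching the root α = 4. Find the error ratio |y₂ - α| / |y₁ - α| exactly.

1/5

y₁ - α = 13/3 - 4 = 1/3, so |y₁ - α| = 1/3.
y₂ - α = 61/15 - 4 = 1/15, so |y₂ - α| = 1/15.
Ratio = (1/15) / (1/3) = 1/5.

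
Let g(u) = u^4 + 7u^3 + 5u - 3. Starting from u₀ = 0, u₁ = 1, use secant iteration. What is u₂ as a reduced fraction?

g(0) = -3, g(1) = 10. u₂ = 1 - 10·(1 - 0)/(10 - (-3)) = 3/13.

3/13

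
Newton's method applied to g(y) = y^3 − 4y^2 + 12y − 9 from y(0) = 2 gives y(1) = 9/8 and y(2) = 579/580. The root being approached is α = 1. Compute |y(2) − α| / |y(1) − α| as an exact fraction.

y(1) − α = 9/8 − 1 = 1/8, so |y(1) − α| = 1/8.
y(2) − α = 579/580 − 1 = −1/580, so |y(2) − α| = 1/580.
Ratio = (1/580) / (1/8) = 2/145.

2/145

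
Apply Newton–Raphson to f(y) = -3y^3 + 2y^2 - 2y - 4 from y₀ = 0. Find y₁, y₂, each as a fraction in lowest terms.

y₁ = -2, y₂ = -30/23

f'(y) = -9y^2 + 4y - 2.
f(0) = -4, f'(0) = -2, so y₁ = 0 - (-4)/(-2) = -2.
f(-2) = 32, f'(-2) = -46, so y₂ = (-2) - 32/(-46) = -30/23.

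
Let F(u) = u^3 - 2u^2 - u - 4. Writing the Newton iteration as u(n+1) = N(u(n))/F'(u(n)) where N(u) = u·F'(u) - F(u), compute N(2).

F'(u) = 3u^2 - 4u - 1.
N(u) = u·F'(u) - F(u) = u·(3u^2 - 4u - 1) - (u^3 - 2u^2 - u - 4) = 2u^3 - 2u^2 + 4.
N(2) = 12.

12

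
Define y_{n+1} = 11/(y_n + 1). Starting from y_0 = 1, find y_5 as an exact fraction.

y_1 = 11/(1 + 1) = 11/2.
y_2 = 11/(11/2 + 1) = 22/13.
y_3 = 11/(22/13 + 1) = 143/35.
y_4 = 11/(143/35 + 1) = 385/178.
y_5 = 11/(385/178 + 1) = 1958/563.

1958/563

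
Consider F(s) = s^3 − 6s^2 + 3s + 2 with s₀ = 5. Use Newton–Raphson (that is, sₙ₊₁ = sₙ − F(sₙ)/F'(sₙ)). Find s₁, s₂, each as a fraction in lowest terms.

F'(s) = 3s^2 − 12s + 3.
F(5) = −8, F'(5) = 18, so s₁ = 5 − (−8)/18 = 49/9.
F(49/9) = 1360/729, F'(49/9) = 718/27, so s₂ = (49/9) − (1360/729)/(718/27) = 52093/9693.

s₁ = 49/9, s₂ = 52093/9693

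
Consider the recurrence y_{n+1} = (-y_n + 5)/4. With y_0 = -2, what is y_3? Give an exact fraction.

y_1 = (-(-2) + 5)/4 = 7/4.
y_2 = (-(7/4) + 5)/4 = 13/16.
y_3 = (-(13/16) + 5)/4 = 67/64.

67/64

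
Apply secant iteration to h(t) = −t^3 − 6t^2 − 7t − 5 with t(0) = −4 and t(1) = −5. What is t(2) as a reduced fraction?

−65/14

h(−4) = −9, h(−5) = 5. t(2) = (−5) − 5·((−5) − (−4))/(5 − (−9)) = −65/14.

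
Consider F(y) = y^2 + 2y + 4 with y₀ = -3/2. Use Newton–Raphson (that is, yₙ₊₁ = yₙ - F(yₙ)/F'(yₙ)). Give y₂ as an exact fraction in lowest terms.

F'(y) = 2y + 2.
F(-3/2) = 13/4, F'(-3/2) = -1, so y₁ = (-3/2) - (13/4)/(-1) = 7/4.
F(7/4) = 169/16, F'(7/4) = 11/2, so y₂ = (7/4) - (169/16)/(11/2) = -15/88.

-15/88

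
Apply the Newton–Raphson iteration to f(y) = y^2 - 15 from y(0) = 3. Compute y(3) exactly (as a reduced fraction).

1921/496

f'(y) = 2y.
f(3) = -6, f'(3) = 6, so y(1) = 3 - (-6)/6 = 4.
f(4) = 1, f'(4) = 8, so y(2) = 4 - 1/8 = 31/8.
f(31/8) = 1/64, f'(31/8) = 31/4, so y(3) = (31/8) - (1/64)/(31/4) = 1921/496.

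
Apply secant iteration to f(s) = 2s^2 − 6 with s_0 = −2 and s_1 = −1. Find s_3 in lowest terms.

f(−2) = 2, f(−1) = −4. s_2 = (−1) − (−4)·((−1) − (−2))/((−4) − 2) = −5/3.
f(−1) = −4, f(−5/3) = −4/9. s_3 = (−5/3) − (−4/9)·((−5/3) − (−1))/((−4/9) − (−4)) = −7/4.

−7/4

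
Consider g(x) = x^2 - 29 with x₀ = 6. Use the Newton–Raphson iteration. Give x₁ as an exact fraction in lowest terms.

65/12

g'(x) = 2x.
g(6) = 7, g'(6) = 12, so x₁ = 6 - 7/12 = 65/12.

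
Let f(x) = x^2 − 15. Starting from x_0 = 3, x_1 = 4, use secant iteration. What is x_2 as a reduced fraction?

f(3) = −6, f(4) = 1. x_2 = 4 − 1·(4 − 3)/(1 − (−6)) = 27/7.

27/7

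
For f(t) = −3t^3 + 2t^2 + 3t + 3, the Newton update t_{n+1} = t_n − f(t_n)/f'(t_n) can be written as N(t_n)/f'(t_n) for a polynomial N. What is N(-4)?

f'(t) = −9t^2 + 4t + 3.
N(t) = t·f'(t) − f(t) = t·(−9t^2 + 4t + 3) − (−3t^3 + 2t^2 + 3t + 3) = −6t^3 + 2t^2 − 3.
N(-4) = 413.

413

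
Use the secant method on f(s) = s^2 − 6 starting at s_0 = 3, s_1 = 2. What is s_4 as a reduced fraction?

218/89

f(3) = 3, f(2) = −2. s_2 = 2 − (−2)·(2 − 3)/((−2) − 3) = 12/5.
f(2) = −2, f(12/5) = −6/25. s_3 = (12/5) − (−6/25)·((12/5) − 2)/((−6/25) − (−2)) = 27/11.
f(12/5) = −6/25, f(27/11) = 3/121. s_4 = (27/11) − (3/121)·((27/11) − (12/5))/((3/121) − (−6/25)) = 218/89.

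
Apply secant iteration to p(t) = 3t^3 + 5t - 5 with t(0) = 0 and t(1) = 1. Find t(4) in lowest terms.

43817311/58411231

p(0) = -5, p(1) = 3. t(2) = 1 - 3·(1 - 0)/(3 - (-5)) = 5/8.
p(1) = 3, p(5/8) = -585/512. t(3) = (5/8) - (-585/512)·((5/8) - 1)/((-585/512) - 3) = 515/707.
p(5/8) = -585/512, p(515/707) = -70082415/353393243. t(4) = (515/707) - (-70082415/353393243)·((515/707) - (5/8))/((-70082415/353393243) - (-585/512)) = 43817311/58411231.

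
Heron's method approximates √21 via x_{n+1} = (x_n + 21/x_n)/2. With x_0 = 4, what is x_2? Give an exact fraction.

2713/592

x_1 = (4 + 21/4)/2 = 37/8.
x_2 = (37/8 + 21/(37/8))/2 = 2713/592.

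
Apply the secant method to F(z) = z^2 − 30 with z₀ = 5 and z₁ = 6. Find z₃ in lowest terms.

115/21

F(5) = −5, F(6) = 6. z₂ = 6 − 6·(6 − 5)/(6 − (−5)) = 60/11.
F(6) = 6, F(60/11) = −30/121. z₃ = (60/11) − (−30/121)·((60/11) − 6)/((−30/121) − 6) = 115/21.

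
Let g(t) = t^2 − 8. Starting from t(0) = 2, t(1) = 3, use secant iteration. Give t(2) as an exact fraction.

14/5

g(2) = −4, g(3) = 1. t(2) = 3 − 1·(3 − 2)/(1 − (−4)) = 14/5.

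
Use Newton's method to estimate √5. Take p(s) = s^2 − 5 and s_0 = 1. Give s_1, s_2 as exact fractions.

p'(s) = 2s.
p(1) = −4, p'(1) = 2, so s_1 = 1 − (−4)/2 = 3.
p(3) = 4, p'(3) = 6, so s_2 = 3 − 4/6 = 7/3.

s_1 = 3, s_2 = 7/3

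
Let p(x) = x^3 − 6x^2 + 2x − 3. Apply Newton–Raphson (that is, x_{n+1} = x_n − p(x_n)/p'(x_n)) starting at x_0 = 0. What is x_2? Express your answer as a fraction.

p'(x) = 3x^2 − 12x + 2.
p(0) = −3, p'(0) = 2, so x_1 = 0 − (−3)/2 = 3/2.
p(3/2) = −81/8, p'(3/2) = −37/4, so x_2 = (3/2) − (−81/8)/(−37/4) = 15/37.

15/37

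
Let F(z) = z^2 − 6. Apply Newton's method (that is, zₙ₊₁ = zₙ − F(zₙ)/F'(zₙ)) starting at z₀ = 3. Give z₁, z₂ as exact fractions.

F'(z) = 2z.
F(3) = 3, F'(3) = 6, so z₁ = 3 − 3/6 = 5/2.
F(5/2) = 1/4, F'(5/2) = 5, so z₂ = (5/2) − (1/4)/5 = 49/20.

z₁ = 5/2, z₂ = 49/20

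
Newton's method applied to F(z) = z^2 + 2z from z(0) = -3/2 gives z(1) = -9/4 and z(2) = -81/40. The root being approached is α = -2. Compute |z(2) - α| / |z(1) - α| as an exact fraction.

z(1) - α = -9/4 - (-2) = -9/4 + 2 = -1/4, so |z(1) - α| = 1/4.
z(2) - α = -81/40 - (-2) = -81/40 + 2 = -1/40, so |z(2) - α| = 1/40.
Ratio = (1/40) / (1/4) = 1/10.

1/10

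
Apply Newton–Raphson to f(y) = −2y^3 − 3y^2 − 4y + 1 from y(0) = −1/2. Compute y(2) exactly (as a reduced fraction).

f'(y) = −6y^2 − 6y − 4.
f(−1/2) = 5/2, f'(−1/2) = −5/2, so y(1) = (−1/2) − (5/2)/(−5/2) = 1/2.
f(1/2) = −2, f'(1/2) = −17/2, so y(2) = (1/2) − (−2)/(−17/2) = 9/34.

9/34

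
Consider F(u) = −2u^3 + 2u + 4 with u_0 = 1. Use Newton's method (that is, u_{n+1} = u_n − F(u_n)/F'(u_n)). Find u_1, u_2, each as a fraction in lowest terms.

F'(u) = −6u^2 + 2.
F(1) = 4, F'(1) = −4, so u_1 = 1 − 4/(−4) = 2.
F(2) = −8, F'(2) = −22, so u_2 = 2 − (−8)/(−22) = 18/11.

u_1 = 2, u_2 = 18/11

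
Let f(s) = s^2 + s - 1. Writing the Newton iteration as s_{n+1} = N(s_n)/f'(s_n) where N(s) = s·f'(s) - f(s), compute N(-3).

f'(s) = 2s + 1.
N(s) = s·f'(s) - f(s) = s·(2s + 1) - (s^2 + s - 1) = s^2 + 1.
N(-3) = 10.

10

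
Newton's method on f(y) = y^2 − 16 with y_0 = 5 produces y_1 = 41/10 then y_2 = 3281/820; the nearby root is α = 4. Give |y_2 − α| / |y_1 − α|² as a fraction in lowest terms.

5/41

y_1 − α = 41/10 − 4 = 1/10, so |y_1 − α| = 1/10.
y_2 − α = 3281/820 − 4 = 1/820, so |y_2 − α| = 1/820.
|y_1 − α|² = 1/100.
Ratio = (1/820) / (1/100) = 5/41.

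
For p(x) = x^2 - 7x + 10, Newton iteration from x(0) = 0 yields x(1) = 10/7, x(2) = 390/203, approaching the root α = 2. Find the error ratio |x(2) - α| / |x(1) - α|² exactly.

x(1) - α = 10/7 - 2 = -4/7, so |x(1) - α| = 4/7.
x(2) - α = 390/203 - 2 = -16/203, so |x(2) - α| = 16/203.
|x(1) - α|² = 16/49.
Ratio = (16/203) / (16/49) = 7/29.

7/29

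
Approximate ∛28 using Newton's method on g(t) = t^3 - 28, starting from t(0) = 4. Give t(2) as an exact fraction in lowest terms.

g'(t) = 3t^2.
g(4) = 36, g'(4) = 48, so t(1) = 4 - 36/48 = 13/4.
g(13/4) = 405/64, g'(13/4) = 507/16, so t(2) = (13/4) - (405/64)/(507/16) = 1031/338.

1031/338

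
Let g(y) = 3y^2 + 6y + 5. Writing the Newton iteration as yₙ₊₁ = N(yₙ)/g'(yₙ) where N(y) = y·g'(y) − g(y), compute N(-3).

22

g'(y) = 6y + 6.
N(y) = y·g'(y) − g(y) = y·(6y + 6) − (3y^2 + 6y + 5) = 3y^2 − 5.
N(-3) = 22.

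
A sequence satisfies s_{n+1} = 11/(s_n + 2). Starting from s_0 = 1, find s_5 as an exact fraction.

s_1 = 11/(1 + 2) = 11/3.
s_2 = 11/(11/3 + 2) = 33/17.
s_3 = 11/(33/17 + 2) = 187/67.
s_4 = 11/(187/67 + 2) = 737/321.
s_5 = 11/(737/321 + 2) = 3531/1379.

3531/1379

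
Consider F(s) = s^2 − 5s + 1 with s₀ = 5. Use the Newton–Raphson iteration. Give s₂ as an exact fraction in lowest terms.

551/115

F'(s) = 2s − 5.
F(5) = 1, F'(5) = 5, so s₁ = 5 − 1/5 = 24/5.
F(24/5) = 1/25, F'(24/5) = 23/5, so s₂ = (24/5) − (1/25)/(23/5) = 551/115.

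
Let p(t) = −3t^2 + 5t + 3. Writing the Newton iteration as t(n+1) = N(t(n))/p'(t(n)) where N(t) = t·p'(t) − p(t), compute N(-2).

−15

p'(t) = −6t + 5.
N(t) = t·p'(t) − p(t) = t·(−6t + 5) − (−3t^2 + 5t + 3) = −3t^2 − 3.
N(-2) = −15.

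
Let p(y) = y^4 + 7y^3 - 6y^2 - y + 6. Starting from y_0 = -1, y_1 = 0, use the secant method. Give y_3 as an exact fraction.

-7986/5581

p(-1) = -5, p(0) = 6. y_2 = 0 - 6·(0 - (-1))/(6 - (-5)) = -6/11.
p(0) = 6, p(-6/11) = 54360/14641. y_3 = (-6/11) - (54360/14641)·((-6/11) - 0)/((54360/14641) - 6) = -7986/5581.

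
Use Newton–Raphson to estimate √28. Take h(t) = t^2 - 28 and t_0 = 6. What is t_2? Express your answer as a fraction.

127/24

h'(t) = 2t.
h(6) = 8, h'(6) = 12, so t_1 = 6 - 8/12 = 16/3.
h(16/3) = 4/9, h'(16/3) = 32/3, so t_2 = (16/3) - (4/9)/(32/3) = 127/24.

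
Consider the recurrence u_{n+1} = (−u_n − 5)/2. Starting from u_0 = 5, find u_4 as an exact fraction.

u_1 = (−5 − 5)/2 = −5.
u_2 = (−(−5) − 5)/2 = 0.
u_3 = (−0 − 5)/2 = −5/2.
u_4 = (−(−5/2) − 5)/2 = −5/4.

−5/4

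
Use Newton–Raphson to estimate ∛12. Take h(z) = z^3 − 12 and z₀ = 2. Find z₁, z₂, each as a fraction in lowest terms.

h'(z) = 3z^2.
h(2) = −4, h'(2) = 12, so z₁ = 2 − (−4)/12 = 7/3.
h(7/3) = 19/27, h'(7/3) = 49/3, so z₂ = (7/3) − (19/27)/(49/3) = 1010/441.

z₁ = 7/3, z₂ = 1010/441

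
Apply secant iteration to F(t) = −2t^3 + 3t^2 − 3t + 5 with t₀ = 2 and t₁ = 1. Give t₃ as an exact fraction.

F(2) = −5, F(1) = 3. t₂ = 1 − 3·(1 − 2)/(3 − (−5)) = 11/8.
F(1) = 3, F(11/8) = 345/256. t₃ = (11/8) − (345/256)·((11/8) − 1)/((345/256) − 3) = 79/47.

79/47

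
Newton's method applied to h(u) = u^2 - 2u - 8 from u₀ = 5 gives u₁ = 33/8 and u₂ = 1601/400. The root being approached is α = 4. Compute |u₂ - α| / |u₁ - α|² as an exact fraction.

u₁ - α = 33/8 - 4 = 1/8, so |u₁ - α| = 1/8.
u₂ - α = 1601/400 - 4 = 1/400, so |u₂ - α| = 1/400.
|u₁ - α|² = 1/64.
Ratio = (1/400) / (1/64) = 4/25.

4/25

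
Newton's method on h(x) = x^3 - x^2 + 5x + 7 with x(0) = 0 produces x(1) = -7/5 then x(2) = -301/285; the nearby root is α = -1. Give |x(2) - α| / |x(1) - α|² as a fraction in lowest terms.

x(1) - α = -7/5 - (-1) = -7/5 + 1 = -2/5, so |x(1) - α| = 2/5.
x(2) - α = -301/285 - (-1) = -301/285 + 1 = -16/285, so |x(2) - α| = 16/285.
|x(1) - α|² = 4/25.
Ratio = (16/285) / (4/25) = 20/57.

20/57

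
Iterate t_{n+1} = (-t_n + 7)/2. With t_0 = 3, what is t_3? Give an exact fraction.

t_1 = (-3 + 7)/2 = 2.
t_2 = (-2 + 7)/2 = 5/2.
t_3 = (-(5/2) + 7)/2 = 9/4.

9/4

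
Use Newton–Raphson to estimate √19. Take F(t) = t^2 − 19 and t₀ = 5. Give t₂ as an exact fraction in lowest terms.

959/220

F'(t) = 2t.
F(5) = 6, F'(5) = 10, so t₁ = 5 − 6/10 = 22/5.
F(22/5) = 9/25, F'(22/5) = 44/5, so t₂ = (22/5) − (9/25)/(44/5) = 959/220.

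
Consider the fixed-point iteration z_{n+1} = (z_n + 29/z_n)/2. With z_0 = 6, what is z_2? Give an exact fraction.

z_1 = (6 + 29/6)/2 = 65/12.
z_2 = (65/12 + 29/(65/12))/2 = 8401/1560.

8401/1560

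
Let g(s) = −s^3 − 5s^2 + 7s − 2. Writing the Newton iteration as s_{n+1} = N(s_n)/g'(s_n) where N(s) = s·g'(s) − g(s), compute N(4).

−206

g'(s) = −3s^2 − 10s + 7.
N(s) = s·g'(s) − g(s) = s·(−3s^2 − 10s + 7) − (−s^3 − 5s^2 + 7s − 2) = −2s^3 − 5s^2 + 2.
N(4) = −206.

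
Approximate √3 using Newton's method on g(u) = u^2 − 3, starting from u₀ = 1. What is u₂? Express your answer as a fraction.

g'(u) = 2u.
g(1) = −2, g'(1) = 2, so u₁ = 1 − (−2)/2 = 2.
g(2) = 1, g'(2) = 4, so u₂ = 2 − 1/4 = 7/4.

7/4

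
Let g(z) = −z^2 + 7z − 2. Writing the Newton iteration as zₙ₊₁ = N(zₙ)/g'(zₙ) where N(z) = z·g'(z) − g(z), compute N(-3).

g'(z) = −2z + 7.
N(z) = z·g'(z) − g(z) = z·(−2z + 7) − (−z^2 + 7z − 2) = −z^2 + 2.
N(-3) = −7.

−7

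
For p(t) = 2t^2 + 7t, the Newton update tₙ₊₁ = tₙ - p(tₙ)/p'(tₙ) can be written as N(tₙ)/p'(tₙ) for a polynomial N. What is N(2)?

p'(t) = 4t + 7.
N(t) = t·p'(t) - p(t) = t·(4t + 7) - (2t^2 + 7t) = 2t^2.
N(2) = 8.

8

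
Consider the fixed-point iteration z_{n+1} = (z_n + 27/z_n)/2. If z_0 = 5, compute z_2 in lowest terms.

1351/260

z_1 = (5 + 27/5)/2 = 26/5.
z_2 = (26/5 + 27/(26/5))/2 = 1351/260.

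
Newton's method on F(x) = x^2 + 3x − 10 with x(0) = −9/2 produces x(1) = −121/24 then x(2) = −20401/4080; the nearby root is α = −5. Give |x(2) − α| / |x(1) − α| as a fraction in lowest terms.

1/170

x(1) − α = −121/24 − (−5) = −121/24 + 5 = −1/24, so |x(1) − α| = 1/24.
x(2) − α = −20401/4080 − (−5) = −20401/4080 + 5 = −1/4080, so |x(2) − α| = 1/4080.
Ratio = (1/4080) / (1/24) = 1/170.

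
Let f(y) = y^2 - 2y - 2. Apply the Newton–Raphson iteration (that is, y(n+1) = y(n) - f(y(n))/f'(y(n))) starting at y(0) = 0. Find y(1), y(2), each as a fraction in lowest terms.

f'(y) = 2y - 2.
f(0) = -2, f'(0) = -2, so y(1) = 0 - (-2)/(-2) = -1.
f(-1) = 1, f'(-1) = -4, so y(2) = (-1) - 1/(-4) = -3/4.

y(1) = -1, y(2) = -3/4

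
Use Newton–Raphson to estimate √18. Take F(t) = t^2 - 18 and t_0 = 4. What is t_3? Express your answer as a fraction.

F'(t) = 2t.
F(4) = -2, F'(4) = 8, so t_1 = 4 - (-2)/8 = 17/4.
F(17/4) = 1/16, F'(17/4) = 17/2, so t_2 = (17/4) - (1/16)/(17/2) = 577/136.
F(577/136) = 1/18496, F'(577/136) = 577/68, so t_3 = (577/136) - (1/18496)/(577/68) = 665857/156944.

665857/156944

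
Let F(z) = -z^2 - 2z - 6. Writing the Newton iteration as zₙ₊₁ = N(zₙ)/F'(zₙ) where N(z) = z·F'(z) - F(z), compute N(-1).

5

F'(z) = -2z - 2.
N(z) = z·F'(z) - F(z) = z·(-2z - 2) - (-z^2 - 2z - 6) = -z^2 + 6.
N(-1) = 5.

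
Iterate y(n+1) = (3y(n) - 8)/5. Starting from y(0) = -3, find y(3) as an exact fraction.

-473/125

y(1) = (3·(-3) - 8)/5 = -17/5.
y(2) = (3·(-17/5) - 8)/5 = -91/25.
y(3) = (3·(-91/25) - 8)/5 = -473/125.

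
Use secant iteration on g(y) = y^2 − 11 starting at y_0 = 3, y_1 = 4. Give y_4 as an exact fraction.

g(3) = −2, g(4) = 5. y_2 = 4 − 5·(4 − 3)/(5 − (−2)) = 23/7.
g(4) = 5, g(23/7) = −10/49. y_3 = (23/7) − (−10/49)·((23/7) − 4)/((−10/49) − 5) = 169/51.
g(23/7) = −10/49, g(169/51) = −50/2601. y_4 = (169/51) − (−50/2601)·((169/51) − (23/7))/((−50/2601) − (−10/49)) = 3907/1178.

3907/1178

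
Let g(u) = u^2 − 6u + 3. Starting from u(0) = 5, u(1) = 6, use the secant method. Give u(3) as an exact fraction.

g(5) = −2, g(6) = 3. u(2) = 6 − 3·(6 − 5)/(3 − (−2)) = 27/5.
g(6) = 3, g(27/5) = −6/25. u(3) = (27/5) − (−6/25)·((27/5) − 6)/((−6/25) − 3) = 49/9.

49/9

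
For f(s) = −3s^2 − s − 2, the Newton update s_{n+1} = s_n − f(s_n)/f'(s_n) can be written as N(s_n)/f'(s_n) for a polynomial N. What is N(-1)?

f'(s) = −6s − 1.
N(s) = s·f'(s) − f(s) = s·(−6s − 1) − (−3s^2 − s − 2) = −3s^2 + 2.
N(-1) = −1.

−1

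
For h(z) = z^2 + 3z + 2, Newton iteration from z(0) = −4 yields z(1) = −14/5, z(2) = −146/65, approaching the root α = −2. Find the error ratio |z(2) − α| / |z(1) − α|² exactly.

5/13

z(1) − α = −14/5 − (−2) = −14/5 + 2 = −4/5, so |z(1) − α| = 4/5.
z(2) − α = −146/65 − (−2) = −146/65 + 2 = −16/65, so |z(2) − α| = 16/65.
|z(1) − α|² = 16/25.
Ratio = (16/65) / (16/25) = 5/13.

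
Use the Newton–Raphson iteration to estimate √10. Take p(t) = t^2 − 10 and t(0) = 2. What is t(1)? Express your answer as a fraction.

p'(t) = 2t.
p(2) = −6, p'(2) = 4, so t(1) = 2 − (−6)/4 = 7/2.

7/2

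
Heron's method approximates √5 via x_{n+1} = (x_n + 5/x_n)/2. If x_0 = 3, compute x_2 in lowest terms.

x_1 = (3 + 5/3)/2 = 7/3.
x_2 = (7/3 + 5/(7/3))/2 = 47/21.

47/21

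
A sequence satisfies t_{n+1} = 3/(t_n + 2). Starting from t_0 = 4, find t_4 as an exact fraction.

t_1 = 3/(4 + 2) = 1/2.
t_2 = 3/(1/2 + 2) = 6/5.
t_3 = 3/(6/5 + 2) = 15/16.
t_4 = 3/(15/16 + 2) = 48/47.

48/47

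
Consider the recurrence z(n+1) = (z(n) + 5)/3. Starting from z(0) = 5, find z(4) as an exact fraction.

z(1) = (5 + 5)/3 = 10/3.
z(2) = ((10/3) + 5)/3 = 25/9.
z(3) = ((25/9) + 5)/3 = 70/27.
z(4) = ((70/27) + 5)/3 = 205/81.

205/81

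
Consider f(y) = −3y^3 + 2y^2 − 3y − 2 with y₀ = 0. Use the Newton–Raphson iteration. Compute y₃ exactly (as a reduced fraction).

−76610/171419

f'(y) = −9y^2 + 4y − 3.
f(0) = −2, f'(0) = −3, so y₁ = 0 − (−2)/(−3) = −2/3.
f(−2/3) = 16/9, f'(−2/3) = −29/3, so y₂ = (−2/3) − (16/9)/(−29/3) = −14/29.
f(−14/29) = 6144/24389, f'(−14/29) = −5911/841, so y₃ = (−14/29) − (6144/24389)/(−5911/841) = −76610/171419.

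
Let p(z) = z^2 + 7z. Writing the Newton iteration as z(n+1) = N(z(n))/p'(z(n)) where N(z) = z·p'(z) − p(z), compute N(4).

16

p'(z) = 2z + 7.
N(z) = z·p'(z) − p(z) = z·(2z + 7) − (z^2 + 7z) = z^2.
N(4) = 16.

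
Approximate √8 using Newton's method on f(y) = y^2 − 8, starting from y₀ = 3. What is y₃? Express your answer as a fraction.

665857/235416

f'(y) = 2y.
f(3) = 1, f'(3) = 6, so y₁ = 3 − 1/6 = 17/6.
f(17/6) = 1/36, f'(17/6) = 17/3, so y₂ = (17/6) − (1/36)/(17/3) = 577/204.
f(577/204) = 1/41616, f'(577/204) = 577/102, so y₃ = (577/204) − (1/41616)/(577/102) = 665857/235416.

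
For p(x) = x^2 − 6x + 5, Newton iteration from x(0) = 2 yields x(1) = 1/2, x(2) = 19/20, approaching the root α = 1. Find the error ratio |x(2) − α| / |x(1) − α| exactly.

1/10

x(1) − α = 1/2 − 1 = −1/2, so |x(1) − α| = 1/2.
x(2) − α = 19/20 − 1 = −1/20, so |x(2) − α| = 1/20.
Ratio = (1/20) / (1/2) = 1/10.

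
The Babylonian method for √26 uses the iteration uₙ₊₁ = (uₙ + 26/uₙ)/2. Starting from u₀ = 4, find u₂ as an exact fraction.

u₁ = (4 + 26/4)/2 = 21/4.
u₂ = (21/4 + 26/(21/4))/2 = 857/168.

857/168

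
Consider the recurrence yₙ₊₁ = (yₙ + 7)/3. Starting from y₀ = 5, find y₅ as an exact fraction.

y₁ = (5 + 7)/3 = 4.
y₂ = (4 + 7)/3 = 11/3.
y₃ = ((11/3) + 7)/3 = 32/9.
y₄ = ((32/9) + 7)/3 = 95/27.
y₅ = ((95/27) + 7)/3 = 284/81.

284/81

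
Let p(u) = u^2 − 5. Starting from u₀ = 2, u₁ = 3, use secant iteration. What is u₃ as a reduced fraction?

29/13

p(2) = −1, p(3) = 4. u₂ = 3 − 4·(3 − 2)/(4 − (−1)) = 11/5.
p(3) = 4, p(11/5) = −4/25. u₃ = (11/5) − (−4/25)·((11/5) − 3)/((−4/25) − 4) = 29/13.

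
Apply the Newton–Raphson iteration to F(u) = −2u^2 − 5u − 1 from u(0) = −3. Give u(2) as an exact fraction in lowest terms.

−529/231

F'(u) = −4u − 5.
F(−3) = −4, F'(−3) = 7, so u(1) = (−3) − (−4)/7 = −17/7.
F(−17/7) = −32/49, F'(−17/7) = 33/7, so u(2) = (−17/7) − (−32/49)/(33/7) = −529/231.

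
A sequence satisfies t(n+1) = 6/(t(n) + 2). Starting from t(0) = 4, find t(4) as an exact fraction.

12/7

t(1) = 6/(4 + 2) = 1.
t(2) = 6/(1 + 2) = 2.
t(3) = 6/(2 + 2) = 3/2.
t(4) = 6/(3/2 + 2) = 12/7.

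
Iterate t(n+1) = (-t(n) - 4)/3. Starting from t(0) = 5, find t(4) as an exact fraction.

t(1) = (-5 - 4)/3 = -3.
t(2) = (-(-3) - 4)/3 = -1/3.
t(3) = (-(-1/3) - 4)/3 = -11/9.
t(4) = (-(-11/9) - 4)/3 = -25/27.

-25/27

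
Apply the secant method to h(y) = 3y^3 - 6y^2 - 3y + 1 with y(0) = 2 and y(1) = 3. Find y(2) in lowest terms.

h(2) = -5, h(3) = 19. y(2) = 3 - 19·(3 - 2)/(19 - (-5)) = 53/24.

53/24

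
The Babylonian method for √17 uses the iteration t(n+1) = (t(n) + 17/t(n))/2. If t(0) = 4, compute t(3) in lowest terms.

9478657/2298912

t(1) = (4 + 17/4)/2 = 33/8.
t(2) = (33/8 + 17/(33/8))/2 = 2177/528.
t(3) = (2177/528 + 17/(2177/528))/2 = 9478657/2298912.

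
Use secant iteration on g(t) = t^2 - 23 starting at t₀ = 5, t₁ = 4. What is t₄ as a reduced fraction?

g(5) = 2, g(4) = -7. t₂ = 4 - (-7)·(4 - 5)/((-7) - 2) = 43/9.
g(4) = -7, g(43/9) = -14/81. t₃ = (43/9) - (-14/81)·((43/9) - 4)/((-14/81) - (-7)) = 379/79.
g(43/9) = -14/81, g(379/79) = 98/6241. t₄ = (379/79) - (98/6241)·((379/79) - (43/9))/((98/6241) - (-14/81)) = 16325/3404.

16325/3404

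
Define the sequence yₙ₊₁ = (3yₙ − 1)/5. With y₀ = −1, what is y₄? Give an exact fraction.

y₁ = (3·(−1) − 1)/5 = −4/5.
y₂ = (3·(−4/5) − 1)/5 = −17/25.
y₃ = (3·(−17/25) − 1)/5 = −76/125.
y₄ = (3·(−76/125) − 1)/5 = −353/625.

−353/625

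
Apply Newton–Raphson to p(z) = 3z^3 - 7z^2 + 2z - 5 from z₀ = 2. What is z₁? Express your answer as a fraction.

5/2

p'(z) = 9z^2 - 14z + 2.
p(2) = -5, p'(2) = 10, so z₁ = 2 - (-5)/10 = 5/2.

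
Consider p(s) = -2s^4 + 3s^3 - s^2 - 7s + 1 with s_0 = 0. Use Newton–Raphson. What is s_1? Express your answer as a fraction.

1/7

p'(s) = -8s^3 + 9s^2 - 2s - 7.
p(0) = 1, p'(0) = -7, so s_1 = 0 - 1/(-7) = 1/7.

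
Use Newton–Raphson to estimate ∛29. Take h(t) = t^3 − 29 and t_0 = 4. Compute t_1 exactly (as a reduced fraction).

157/48

h'(t) = 3t^2.
h(4) = 35, h'(4) = 48, so t_1 = 4 − 35/48 = 157/48.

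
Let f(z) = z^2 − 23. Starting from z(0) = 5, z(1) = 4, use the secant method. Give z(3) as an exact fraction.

f(5) = 2, f(4) = −7. z(2) = 4 − (−7)·(4 − 5)/((−7) − 2) = 43/9.
f(4) = −7, f(43/9) = −14/81. z(3) = (43/9) − (−14/81)·((43/9) − 4)/((−14/81) − (−7)) = 379/79.

379/79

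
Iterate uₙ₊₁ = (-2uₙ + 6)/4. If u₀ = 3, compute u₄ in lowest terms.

9/8

u₁ = (-2·3 + 6)/4 = 0.
u₂ = (-2·0 + 6)/4 = 3/2.
u₃ = (-2·(3/2) + 6)/4 = 3/4.
u₄ = (-2·(3/4) + 6)/4 = 9/8.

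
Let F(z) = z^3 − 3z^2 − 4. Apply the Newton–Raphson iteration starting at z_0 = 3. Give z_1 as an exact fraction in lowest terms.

F'(z) = 3z^2 − 6z.
F(3) = −4, F'(3) = 9, so z_1 = 3 − (−4)/9 = 31/9.

31/9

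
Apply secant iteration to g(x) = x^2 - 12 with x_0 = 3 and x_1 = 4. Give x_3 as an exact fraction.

g(3) = -3, g(4) = 4. x_2 = 4 - 4·(4 - 3)/(4 - (-3)) = 24/7.
g(4) = 4, g(24/7) = -12/49. x_3 = (24/7) - (-12/49)·((24/7) - 4)/((-12/49) - 4) = 45/13.

45/13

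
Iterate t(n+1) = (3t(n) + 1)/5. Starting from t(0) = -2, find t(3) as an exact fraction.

-1/25

t(1) = (3·(-2) + 1)/5 = -1.
t(2) = (3·(-1) + 1)/5 = -2/5.
t(3) = (3·(-2/5) + 1)/5 = -1/25.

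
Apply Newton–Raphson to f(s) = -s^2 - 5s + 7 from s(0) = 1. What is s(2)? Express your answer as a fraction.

407/357

f'(s) = -2s - 5.
f(1) = 1, f'(1) = -7, so s(1) = 1 - 1/(-7) = 8/7.
f(8/7) = -1/49, f'(8/7) = -51/7, so s(2) = (8/7) - (-1/49)/(-51/7) = 407/357.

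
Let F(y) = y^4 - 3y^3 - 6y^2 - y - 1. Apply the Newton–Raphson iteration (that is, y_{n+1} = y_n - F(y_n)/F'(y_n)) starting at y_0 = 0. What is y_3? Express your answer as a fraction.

-73/45

F'(y) = 4y^3 - 9y^2 - 12y - 1.
F(0) = -1, F'(0) = -1, so y_1 = 0 - (-1)/(-1) = -1.
F(-1) = -2, F'(-1) = -2, so y_2 = (-1) - (-2)/(-2) = -2.
F(-2) = 17, F'(-2) = -45, so y_3 = (-2) - 17/(-45) = -73/45.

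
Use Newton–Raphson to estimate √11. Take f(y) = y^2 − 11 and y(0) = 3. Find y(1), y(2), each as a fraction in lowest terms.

f'(y) = 2y.
f(3) = −2, f'(3) = 6, so y(1) = 3 − (−2)/6 = 10/3.
f(10/3) = 1/9, f'(10/3) = 20/3, so y(2) = (10/3) − (1/9)/(20/3) = 199/60.

y(1) = 10/3, y(2) = 199/60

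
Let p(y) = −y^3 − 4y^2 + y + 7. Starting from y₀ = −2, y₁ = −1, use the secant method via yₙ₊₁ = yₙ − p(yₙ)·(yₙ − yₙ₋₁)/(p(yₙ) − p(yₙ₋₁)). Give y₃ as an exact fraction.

p(−2) = −3, p(−1) = 3. y₂ = (−1) − 3·((−1) − (−2))/(3 − (−3)) = −3/2.
p(−1) = 3, p(−3/2) = −1/8. y₃ = (−3/2) − (−1/8)·((−3/2) − (−1))/((−1/8) − 3) = −37/25.

−37/25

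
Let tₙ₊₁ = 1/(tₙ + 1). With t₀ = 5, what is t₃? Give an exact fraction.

7/13

t₁ = 1/(5 + 1) = 1/6.
t₂ = 1/(1/6 + 1) = 6/7.
t₃ = 1/(6/7 + 1) = 7/13.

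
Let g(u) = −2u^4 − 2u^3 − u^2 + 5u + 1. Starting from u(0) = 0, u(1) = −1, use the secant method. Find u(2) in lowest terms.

−1/6

g(0) = 1, g(−1) = −5. u(2) = (−1) − (−5)·((−1) − 0)/((−5) − 1) = −1/6.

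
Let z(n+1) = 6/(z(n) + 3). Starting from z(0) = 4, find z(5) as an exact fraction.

z(1) = 6/(4 + 3) = 6/7.
z(2) = 6/(6/7 + 3) = 14/9.
z(3) = 6/(14/9 + 3) = 54/41.
z(4) = 6/(54/41 + 3) = 82/59.
z(5) = 6/(82/59 + 3) = 354/259.

354/259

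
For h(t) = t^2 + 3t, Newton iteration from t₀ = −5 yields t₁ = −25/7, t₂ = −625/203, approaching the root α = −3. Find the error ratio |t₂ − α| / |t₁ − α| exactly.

4/29

t₁ − α = −25/7 − (−3) = −25/7 + 3 = −4/7, so |t₁ − α| = 4/7.
t₂ − α = −625/203 − (−3) = −625/203 + 3 = −16/203, so |t₂ − α| = 16/203.
Ratio = (16/203) / (4/7) = 4/29.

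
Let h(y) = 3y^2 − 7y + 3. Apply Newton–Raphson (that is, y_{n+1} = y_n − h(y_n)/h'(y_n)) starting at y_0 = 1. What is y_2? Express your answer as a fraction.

3/7

h'(y) = 6y − 7.
h(1) = −1, h'(1) = −1, so y_1 = 1 − (−1)/(−1) = 0.
h(0) = 3, h'(0) = −7, so y_2 = 0 − 3/(−7) = 3/7.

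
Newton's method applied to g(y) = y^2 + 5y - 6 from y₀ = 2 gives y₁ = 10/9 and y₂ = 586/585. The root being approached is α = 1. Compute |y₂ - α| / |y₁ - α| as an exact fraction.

y₁ - α = 10/9 - 1 = 1/9, so |y₁ - α| = 1/9.
y₂ - α = 586/585 - 1 = 1/585, so |y₂ - α| = 1/585.
Ratio = (1/585) / (1/9) = 1/65.

1/65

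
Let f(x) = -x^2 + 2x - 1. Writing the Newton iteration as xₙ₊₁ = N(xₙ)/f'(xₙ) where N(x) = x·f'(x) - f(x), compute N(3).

-8

f'(x) = -2x + 2.
N(x) = x·f'(x) - f(x) = x·(-2x + 2) - (-x^2 + 2x - 1) = -x^2 + 1.
N(3) = -8.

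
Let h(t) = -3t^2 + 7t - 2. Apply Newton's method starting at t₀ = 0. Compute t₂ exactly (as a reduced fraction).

86/259

h'(t) = -6t + 7.
h(0) = -2, h'(0) = 7, so t₁ = 0 - (-2)/7 = 2/7.
h(2/7) = -12/49, h'(2/7) = 37/7, so t₂ = (2/7) - (-12/49)/(37/7) = 86/259.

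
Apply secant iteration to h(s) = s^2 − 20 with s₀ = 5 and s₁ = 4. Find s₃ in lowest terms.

85/19

h(5) = 5, h(4) = −4. s₂ = 4 − (−4)·(4 − 5)/((−4) − 5) = 40/9.
h(4) = −4, h(40/9) = −20/81. s₃ = (40/9) − (−20/81)·((40/9) − 4)/((−20/81) − (−4)) = 85/19.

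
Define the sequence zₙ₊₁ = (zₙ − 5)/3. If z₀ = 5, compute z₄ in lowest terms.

z₁ = (5 − 5)/3 = 0.
z₂ = (0 − 5)/3 = −5/3.
z₃ = ((−5/3) − 5)/3 = −20/9.
z₄ = ((−20/9) − 5)/3 = −65/27.

−65/27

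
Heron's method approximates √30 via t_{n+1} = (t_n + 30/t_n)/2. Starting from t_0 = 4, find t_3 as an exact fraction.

t_1 = (4 + 30/4)/2 = 23/4.
t_2 = (23/4 + 30/(23/4))/2 = 1009/184.
t_3 = (1009/184 + 30/(1009/184))/2 = 2033761/371312.

2033761/371312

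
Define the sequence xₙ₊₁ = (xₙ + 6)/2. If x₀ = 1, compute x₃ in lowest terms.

43/8

x₁ = (1 + 6)/2 = 7/2.
x₂ = ((7/2) + 6)/2 = 19/4.
x₃ = ((19/4) + 6)/2 = 43/8.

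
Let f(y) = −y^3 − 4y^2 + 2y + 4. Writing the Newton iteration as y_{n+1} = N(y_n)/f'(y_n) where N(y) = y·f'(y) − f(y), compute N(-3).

14

f'(y) = −3y^2 − 8y + 2.
N(y) = y·f'(y) − f(y) = y·(−3y^2 − 8y + 2) − (−y^3 − 4y^2 + 2y + 4) = −2y^3 − 4y^2 − 4.
N(-3) = 14.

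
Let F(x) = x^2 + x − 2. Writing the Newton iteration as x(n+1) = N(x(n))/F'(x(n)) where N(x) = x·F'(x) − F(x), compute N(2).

6

F'(x) = 2x + 1.
N(x) = x·F'(x) − F(x) = x·(2x + 1) − (x^2 + x − 2) = x^2 + 2.
N(2) = 6.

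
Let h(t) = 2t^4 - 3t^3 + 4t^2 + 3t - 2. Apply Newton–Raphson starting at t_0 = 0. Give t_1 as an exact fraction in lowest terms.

2/3

h'(t) = 8t^3 - 9t^2 + 8t + 3.
h(0) = -2, h'(0) = 3, so t_1 = 0 - (-2)/3 = 2/3.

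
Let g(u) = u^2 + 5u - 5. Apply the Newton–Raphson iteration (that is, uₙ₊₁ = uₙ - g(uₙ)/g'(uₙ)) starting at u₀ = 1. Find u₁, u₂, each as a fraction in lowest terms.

g'(u) = 2u + 5.
g(1) = 1, g'(1) = 7, so u₁ = 1 - 1/7 = 6/7.
g(6/7) = 1/49, g'(6/7) = 47/7, so u₂ = (6/7) - (1/49)/(47/7) = 281/329.

u₁ = 6/7, u₂ = 281/329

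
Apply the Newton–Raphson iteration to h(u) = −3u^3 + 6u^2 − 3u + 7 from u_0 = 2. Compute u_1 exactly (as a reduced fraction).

31/15

h'(u) = −9u^2 + 12u − 3.
h(2) = 1, h'(2) = −15, so u_1 = 2 − 1/(−15) = 31/15.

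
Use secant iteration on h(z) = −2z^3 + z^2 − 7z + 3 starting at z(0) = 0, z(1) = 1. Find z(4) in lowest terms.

h(0) = 3, h(1) = −5. z(2) = 1 − (−5)·(1 − 0)/((−5) − 3) = 3/8.
h(1) = −5, h(3/8) = 105/256. z(3) = (3/8) − (105/256)·((3/8) − 1)/((105/256) − (−5)) = 117/277.
h(3/8) = 105/256, h(117/277) = 1509375/21253933. z(4) = (117/277) − (1509375/21253933)·((117/277) − (3/8))/((1509375/21253933) − (105/256)) = 7597293/17573933.

7597293/17573933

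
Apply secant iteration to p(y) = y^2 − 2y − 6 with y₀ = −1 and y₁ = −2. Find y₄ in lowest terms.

p(−1) = −3, p(−2) = 2. y₂ = (−2) − 2·((−2) − (−1))/(2 − (−3)) = −8/5.
p(−2) = 2, p(−8/5) = −6/25. y₃ = (−8/5) − (−6/25)·((−8/5) − (−2))/((−6/25) − 2) = −23/14.
p(−8/5) = −6/25, p(−23/14) = −3/196. y₄ = (−23/14) − (−3/196)·((−23/14) − (−8/5))/((−3/196) − (−6/25)) = −604/367.

−604/367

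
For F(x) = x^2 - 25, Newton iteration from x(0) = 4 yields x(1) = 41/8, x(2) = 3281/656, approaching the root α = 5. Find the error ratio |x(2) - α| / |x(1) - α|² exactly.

4/41

x(1) - α = 41/8 - 5 = 1/8, so |x(1) - α| = 1/8.
x(2) - α = 3281/656 - 5 = 1/656, so |x(2) - α| = 1/656.
|x(1) - α|² = 1/64.
Ratio = (1/656) / (1/64) = 4/41.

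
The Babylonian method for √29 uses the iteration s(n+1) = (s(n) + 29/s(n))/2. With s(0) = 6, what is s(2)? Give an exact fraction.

s(1) = (6 + 29/6)/2 = 65/12.
s(2) = (65/12 + 29/(65/12))/2 = 8401/1560.

8401/1560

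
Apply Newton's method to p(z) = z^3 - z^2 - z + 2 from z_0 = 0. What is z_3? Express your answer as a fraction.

p'(z) = 3z^2 - 2z - 1.
p(0) = 2, p'(0) = -1, so z_1 = 0 - 2/(-1) = 2.
p(2) = 4, p'(2) = 7, so z_2 = 2 - 4/7 = 10/7.
p(10/7) = 496/343, p'(10/7) = 111/49, so z_3 = (10/7) - (496/343)/(111/49) = 614/777.

614/777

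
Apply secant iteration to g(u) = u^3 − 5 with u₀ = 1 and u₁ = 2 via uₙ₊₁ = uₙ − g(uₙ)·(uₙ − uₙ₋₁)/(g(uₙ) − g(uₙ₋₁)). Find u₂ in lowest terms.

11/7

g(1) = −4, g(2) = 3. u₂ = 2 − 3·(2 − 1)/(3 − (−4)) = 11/7.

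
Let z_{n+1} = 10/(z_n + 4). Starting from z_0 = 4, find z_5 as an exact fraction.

1765/1016

z_1 = 10/(4 + 4) = 5/4.
z_2 = 10/(5/4 + 4) = 40/21.
z_3 = 10/(40/21 + 4) = 105/62.
z_4 = 10/(105/62 + 4) = 620/353.
z_5 = 10/(620/353 + 4) = 1765/1016.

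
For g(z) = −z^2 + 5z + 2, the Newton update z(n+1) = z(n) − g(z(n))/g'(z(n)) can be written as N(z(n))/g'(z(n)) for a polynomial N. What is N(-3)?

g'(z) = −2z + 5.
N(z) = z·g'(z) − g(z) = z·(−2z + 5) − (−z^2 + 5z + 2) = −z^2 − 2.
N(-3) = −11.

−11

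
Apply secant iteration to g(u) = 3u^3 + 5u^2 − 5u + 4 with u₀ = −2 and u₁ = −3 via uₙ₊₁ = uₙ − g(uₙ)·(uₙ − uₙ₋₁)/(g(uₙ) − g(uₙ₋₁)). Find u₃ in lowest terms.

g(−2) = 10, g(−3) = −17. u₂ = (−3) − (−17)·((−3) − (−2))/((−17) − 10) = −64/27.
g(−3) = −17, g(−64/27) = 26180/6561. u₃ = (−64/27) − (26180/6561)·((−64/27) − (−3))/((26180/6561) − (−17)) = −20172/8101.

−20172/8101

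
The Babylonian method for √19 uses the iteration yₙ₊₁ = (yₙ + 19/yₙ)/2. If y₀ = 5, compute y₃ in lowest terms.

1839281/421960

y₁ = (5 + 19/5)/2 = 22/5.
y₂ = (22/5 + 19/(22/5))/2 = 959/220.
y₃ = (959/220 + 19/(959/220))/2 = 1839281/421960.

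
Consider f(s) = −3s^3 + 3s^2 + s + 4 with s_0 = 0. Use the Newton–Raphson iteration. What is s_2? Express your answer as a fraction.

−428/167

f'(s) = −9s^2 + 6s + 1.
f(0) = 4, f'(0) = 1, so s_1 = 0 − 4/1 = −4.
f(−4) = 240, f'(−4) = −167, so s_2 = (−4) − 240/(−167) = −428/167.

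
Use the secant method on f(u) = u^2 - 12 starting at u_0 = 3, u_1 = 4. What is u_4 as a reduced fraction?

f(3) = -3, f(4) = 4. u_2 = 4 - 4·(4 - 3)/(4 - (-3)) = 24/7.
f(4) = 4, f(24/7) = -12/49. u_3 = (24/7) - (-12/49)·((24/7) - 4)/((-12/49) - 4) = 45/13.
f(24/7) = -12/49, f(45/13) = -3/169. u_4 = (45/13) - (-3/169)·((45/13) - (24/7))/((-3/169) - (-12/49)) = 724/209.

724/209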